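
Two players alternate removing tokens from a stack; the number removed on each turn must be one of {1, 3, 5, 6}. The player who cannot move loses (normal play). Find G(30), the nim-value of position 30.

n :  0  1  2  3  4  5  6  7  8  9 10 11 12 13 14 15 16 17 18 19 20 21 22 23 24 25 26 27 28 29 30
G :  0  1  0  1  0  1  2  3  2  3  2  0  1  0  1  0  1  2  3  2  3  2  0  1  0  1  0  1  2  3  2

2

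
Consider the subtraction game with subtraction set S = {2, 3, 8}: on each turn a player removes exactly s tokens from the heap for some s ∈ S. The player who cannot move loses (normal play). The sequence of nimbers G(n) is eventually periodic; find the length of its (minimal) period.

n :  0  1  2  3  4  5  6  7  8  9 10 11 12 13 14
G :  0  0  1  1  2  0  0  1  1  2  0  0  1  1  2
G(n+5) = G(n) holds for n = 0,…,7 (a full window of length max(S) = 8), so the sequence is purely periodic with period 5.

5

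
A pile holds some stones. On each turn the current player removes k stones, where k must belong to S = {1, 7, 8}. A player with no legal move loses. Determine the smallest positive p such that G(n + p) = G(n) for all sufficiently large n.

G(0) = 0
G(1) = mex{0} = 1
G(2) = mex{1} = 0
G(3) = mex{0} = 1
G(4) = mex{1} = 0
G(5) = mex{0} = 1
G(6) = mex{1} = 0
G(7) = mex{0,0} = 1
G(8) = mex{1,1,0} = 2
G(9) = mex{2,0,1} = 3
G(10) = mex{3,1,0} = 2
G(11) = mex{2,0,1} = 3
G(12) = mex{3,1,0} = 2
G(13) = mex{2,0,1} = 3
G(14) = mex{3,1,0} = 2
G(15) = mex{2,2,1} = 0
G(16) = mex{0,3,2} = 1
G(17) = mex{1,2,3} = 0
G(18) = mex{0,3,2} = 1
G(19) = mex{1,2,3} = 0
G(20) = mex{0,3,2} = 1
G(21) = mex{1,2,3} = 0
G(22) = mex{0,0,2} = 1
G(23) = mex{1,1,0} = 2
G(24) = mex{2,0,1} = 3
G(25) = mex{3,1,0} = 2
G(26) = mex{2,0,1} = 3
G(27) = mex{3,1,0} = 2
G(28) = mex{2,0,1} = 3
G(29) = mex{3,1,0} = 2
G(30) = mex{2,2,1} = 0
G(31) = mex{0,3,2} = 1
G(n+15) = G(n) holds for n = 0,…,7 (a full window of length max(S) = 8), so the sequence is purely periodic with period 15.

15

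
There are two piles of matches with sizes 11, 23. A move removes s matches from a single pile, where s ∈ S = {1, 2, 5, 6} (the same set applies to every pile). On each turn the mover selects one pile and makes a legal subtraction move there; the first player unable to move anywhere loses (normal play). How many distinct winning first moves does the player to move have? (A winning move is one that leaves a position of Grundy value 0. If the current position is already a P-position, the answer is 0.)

All piles use S = {1, 2, 5, 6}:
n :  0  1  2  3  4  5  6  7  8  9 10 11 12 13 14 15 16 17 18 19 20 21 22 23
G :  0  1  2  0  1  2  3  0  1  2  0  1  2  3  0  1  2  0  1  2  3  0  1  2
Pile A: G(11) = 1.
Pile B: G(23) = 2.
Combined Grundy value = 1 ⊕ 2 = 3.
A winning move leaves total XOR = 0, i.e. changes one component's Grundy value g to g ⊕ X where X is the current total.
Pile A: need g' = 1⊕3 = 2. Options: 11−1→G=0, 11−2→G=2, 11−5→G=3, 11−6→G=2. Hits: 2.
Pile B: need g' = 2⊕3 = 1. Options: 23−1→G=1, 23−2→G=0, 23−5→G=1, 23−6→G=0. Hits: 2.

4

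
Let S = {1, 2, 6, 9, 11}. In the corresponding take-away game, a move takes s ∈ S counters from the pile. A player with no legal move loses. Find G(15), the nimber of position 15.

G(0) = 0
G(1) = mex{0} = 1
G(2) = mex{1,0} = 2
G(3) = mex{2,1} = 0
G(4) = mex{0,2} = 1
G(5) = mex{1,0} = 2
G(6) = mex{2,1,0} = 3
G(7) = mex{3,2,1} = 0
G(8) = mex{0,3,2} = 1
G(9) = mex{1,0,0,0} = 2
G(10) = mex{2,1,1,1} = 0
G(11) = mex{0,2,2,2,0} = 1
G(12) = mex{1,0,3,0,1} = 2
G(13) = mex{2,1,0,1,2} = 3
G(14) = mex{3,2,1,2,0} = 4
G(15) = mex{4,3,2,3,1} = 0

0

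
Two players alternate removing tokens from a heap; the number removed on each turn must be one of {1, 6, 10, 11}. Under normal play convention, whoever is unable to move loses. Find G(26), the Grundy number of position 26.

n :  0  1  2  3  4  5  6  7  8  9 10 11 12 13 14 15 16 17 18 19 20 21 22 23 24 25 26
G :  0  1  0  1  0  1  2  0  1  0  1  2  3  2  3  2  0  1  2  3  2  0  1  0  1  0  1

1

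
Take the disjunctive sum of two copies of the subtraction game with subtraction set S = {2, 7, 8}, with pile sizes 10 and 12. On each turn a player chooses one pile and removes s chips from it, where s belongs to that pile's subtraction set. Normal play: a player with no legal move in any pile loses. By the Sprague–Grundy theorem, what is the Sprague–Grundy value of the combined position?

All piles use S = {2, 7, 8}:
G(0) = 0
G(1) = mex{} = 0
G(2) = mex{0} = 1
G(3) = mex{0} = 1
G(4) = mex{1} = 0
G(5) = mex{1} = 0
G(6) = mex{0} = 1
G(7) = mex{0,0} = 1
G(8) = mex{1,0,0} = 2
G(9) = mex{1,1,0} = 2
G(10) = mex{2,1,1} = 0
G(11) = mex{2,0,1} = 3
G(12) = mex{0,0,0} = 1
Pile A: G(10) = 0.
Pile B: G(12) = 1.
Combined Grundy value = 0 ⊕ 1 = 1.

1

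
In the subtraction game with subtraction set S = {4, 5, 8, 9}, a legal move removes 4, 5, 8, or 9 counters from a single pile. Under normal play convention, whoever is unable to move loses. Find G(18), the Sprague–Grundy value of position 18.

1

G(0) = 0
G(1) = mex{} = 0
G(2) = mex{} = 0
G(3) = mex{} = 0
G(4) = mex{0} = 1
G(5) = mex{0,0} = 1
G(6) = mex{0,0} = 1
G(7) = mex{0,0} = 1
G(8) = mex{1,0,0} = 2
G(9) = mex{1,1,0,0} = 2
G(10) = mex{1,1,0,0} = 2
G(11) = mex{1,1,0,0} = 2
G(12) = mex{2,1,1,0} = 3
G(13) = mex{2,2,1,1} = 0
G(14) = mex{2,2,1,1} = 0
G(15) = mex{2,2,1,1} = 0
G(16) = mex{3,2,2,1} = 0
G(17) = mex{0,3,2,2} = 1
G(18) = mex{0,0,2,2} = 1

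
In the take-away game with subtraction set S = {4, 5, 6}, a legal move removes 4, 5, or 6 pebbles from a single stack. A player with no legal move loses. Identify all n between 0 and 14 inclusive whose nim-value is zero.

n :  0  1  2  3  4  5  6  7  8  9 10 11 12 13 14
G :  0  0  0  0  1  1  1  1  2  2  0  0  0  0  1
P-positions are exactly the n with G(n) = 0.

0, 1, 2, 3, 10, 11, 12, 13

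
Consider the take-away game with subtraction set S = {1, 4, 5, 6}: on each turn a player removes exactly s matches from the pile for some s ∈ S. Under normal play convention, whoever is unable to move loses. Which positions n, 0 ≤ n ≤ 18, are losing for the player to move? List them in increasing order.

0, 2, 9, 11, 18

n :  0  1  2  3  4  5  6  7  8  9 10 11 12 13 14 15 16 17 18
G :  0  1  0  1  2  3  2  3  4  0  1  0  1  2  3  2  3  4  0
P-positions are exactly the n with G(n) = 0.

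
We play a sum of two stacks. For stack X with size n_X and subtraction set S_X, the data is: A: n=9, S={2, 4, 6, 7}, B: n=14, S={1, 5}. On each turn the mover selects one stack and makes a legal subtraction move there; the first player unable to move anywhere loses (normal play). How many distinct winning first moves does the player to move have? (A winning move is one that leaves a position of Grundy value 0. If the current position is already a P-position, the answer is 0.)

Stack A, S = {2, 4, 6, 7}:
n : 0 1 2 3 4 5 6 7 8 9
G : 0 0 1 1 2 2 3 3 4 0
G_A(9) = 0.
Stack B, S = {1, 5}:
n :  0  1  2  3  4  5  6  7  8  9 10 11 12 13 14
G :  0  1  0  1  0  1  0  1  0  1  0  1  0  1  0
G_B(14) = 0.
Combined Grundy value = 0 ⊕ 0 = 0.
A winning move leaves total XOR = 0, i.e. changes one component's Grundy value g to g ⊕ X where X is the current total.
Stack A: target g' = 0⊕0 = 0, but every legal move changes the Grundy value (mex property), so 0 moves.
Stack B: target g' = 0⊕0 = 0, but every legal move changes the Grundy value (mex property), so 0 moves.

0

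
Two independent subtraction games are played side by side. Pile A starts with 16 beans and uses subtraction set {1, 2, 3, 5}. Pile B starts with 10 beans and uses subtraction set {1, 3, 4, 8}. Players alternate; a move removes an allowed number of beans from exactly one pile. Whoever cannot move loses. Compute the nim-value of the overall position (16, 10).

Pile A, S = {1, 2, 3, 5}:
G(0) = 0
G(1) = mex{0} = 1
G(2) = mex{1,0} = 2
G(3) = mex{2,1,0} = 3
G(4) = mex{3,2,1} = 0
G(5) = mex{0,3,2,0} = 1
G(6) = mex{1,0,3,1} = 2
G(7) = mex{2,1,0,2} = 3
G(8) = mex{3,2,1,3} = 0
G(9) = mex{0,3,2,0} = 1
G(10) = mex{1,0,3,1} = 2
G(11) = mex{2,1,0,2} = 3
G(12) = mex{3,2,1,3} = 0
G(13) = mex{0,3,2,0} = 1
G(14) = mex{1,0,3,1} = 2
G(15) = mex{2,1,0,2} = 3
G(16) = mex{3,2,1,3} = 0
G_A(16) = 0.
Pile B, S = {1, 3, 4, 8}:
n :  0  1  2  3  4  5  6  7  8  9 10
G :  0  1  0  1  2  3  2  0  1  0  1
G_B(10) = 1.
Combined Grundy value = 0 ⊕ 1 = 1.

1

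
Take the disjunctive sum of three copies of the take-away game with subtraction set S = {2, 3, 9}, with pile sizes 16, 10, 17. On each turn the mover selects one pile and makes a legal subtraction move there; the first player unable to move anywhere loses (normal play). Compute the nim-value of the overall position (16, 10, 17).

All piles use S = {2, 3, 9}:
n :  0  1  2  3  4  5  6  7  8  9 10 11 12 13 14 15 16 17
G :  0  0  1  1  2  0  0  1  1  2  2  0  0  1  1  2  0  0
Pile A: G(16) = 0.
Pile B: G(10) = 2.
Pile C: G(17) = 0.
Combined Grundy value = 0 ⊕ 2 ⊕ 0 = 2.

2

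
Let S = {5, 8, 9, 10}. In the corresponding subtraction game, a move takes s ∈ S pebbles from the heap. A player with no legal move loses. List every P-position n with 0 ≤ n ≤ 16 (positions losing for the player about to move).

0, 1, 2, 3, 4, 15, 16

n :  0  1  2  3  4  5  6  7  8  9 10 11 12 13 14 15 16
G :  0  0  0  0  0  1  1  1  1  1  2  2  2  2  2  0  0
P-positions are exactly the n with G(n) = 0.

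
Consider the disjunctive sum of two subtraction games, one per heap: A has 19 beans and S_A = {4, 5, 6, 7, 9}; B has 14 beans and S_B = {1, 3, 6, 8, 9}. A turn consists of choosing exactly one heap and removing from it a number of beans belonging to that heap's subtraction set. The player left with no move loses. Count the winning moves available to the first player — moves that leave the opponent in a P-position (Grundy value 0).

4

Heap A, S = {4, 5, 6, 7, 9}:
G(0) = 0
G(1) = mex{} = 0
G(2) = mex{} = 0
G(3) = mex{} = 0
G(4) = mex{0} = 1
G(5) = mex{0,0} = 1
G(6) = mex{0,0,0} = 1
G(7) = mex{0,0,0,0} = 1
G(8) = mex{1,0,0,0} = 2
G(9) = mex{1,1,0,0,0} = 2
G(10) = mex{1,1,1,0,0} = 2
G(11) = mex{1,1,1,1,0} = 2
G(12) = mex{2,1,1,1,0} = 3
G(13) = mex{2,2,1,1,1} = 0
G(14) = mex{2,2,2,1,1} = 0
G(15) = mex{2,2,2,2,1} = 0
G(16) = mex{3,2,2,2,1} = 0
G(17) = mex{0,3,2,2,2} = 1
G(18) = mex{0,0,3,2,2} = 1
G(19) = mex{0,0,0,3,2} = 1
G_A(19) = 1.
Heap B, S = {1, 3, 6, 8, 9}:
n :  0  1  2  3  4  5  6  7  8  9 10 11 12 13 14
G :  0  1  0  1  0  1  2  3  2  3  2  3  4  5  0
G_B(14) = 0.
Combined Grundy value = 1 ⊕ 0 = 1.
A winning move leaves total XOR = 0, i.e. changes one component's Grundy value g to g ⊕ X where X is the current total.
Heap A: need g' = 1⊕1 = 0. Options: 19−4→G=0, 19−5→G=0, 19−6→G=0, 19−7→G=3, 19−9→G=2. Hits: 3.
Heap B: need g' = 0⊕1 = 1. Options: 14−1→G=5, 14−3→G=3, 14−6→G=2, 14−8→G=2, 14−9→G=1. Hits: 1.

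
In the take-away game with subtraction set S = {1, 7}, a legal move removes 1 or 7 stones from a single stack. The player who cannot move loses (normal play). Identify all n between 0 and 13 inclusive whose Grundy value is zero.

0, 2, 4, 6, 8, 10, 12

n :  0  1  2  3  4  5  6  7  8  9 10 11 12 13
G :  0  1  0  1  0  1  0  1  0  1  0  1  0  1
P-positions are exactly the n with G(n) = 0.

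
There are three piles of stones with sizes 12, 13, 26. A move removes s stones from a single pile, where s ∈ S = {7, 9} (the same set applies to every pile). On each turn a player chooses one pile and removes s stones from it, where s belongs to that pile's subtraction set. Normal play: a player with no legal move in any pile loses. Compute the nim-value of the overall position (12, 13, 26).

1

All piles use S = {7, 9}:
n :  0  1  2  3  4  5  6  7  8  9 10 11 12 13 14 15 16 17 18 19 20 21 22 23 24 25 26
G :  0  0  0  0  0  0  0  1  1  1  1  1  1  1  2  2  0  0  0  0  0  0  0  1  1  1  1
Pile A: G(12) = 1.
Pile B: G(13) = 1.
Pile C: G(26) = 1.
Combined Grundy value = 1 ⊕ 1 ⊕ 1 = 1.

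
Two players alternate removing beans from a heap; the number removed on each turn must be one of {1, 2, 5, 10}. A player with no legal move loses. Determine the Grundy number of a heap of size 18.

0

n :  0  1  2  3  4  5  6  7  8  9 10 11 12 13 14 15 16 17 18
G :  0  1  2  0  1  2  0  1  2  0  1  2  0  1  2  0  1  2  0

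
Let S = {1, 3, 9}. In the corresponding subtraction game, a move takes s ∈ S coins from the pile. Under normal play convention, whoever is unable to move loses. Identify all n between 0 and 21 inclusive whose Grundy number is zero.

G(0) = 0
G(1) = mex{0} = 1
G(2) = mex{1} = 0
G(3) = mex{0,0} = 1
G(4) = mex{1,1} = 0
G(5) = mex{0,0} = 1
G(6) = mex{1,1} = 0
G(7) = mex{0,0} = 1
G(8) = mex{1,1} = 0
G(9) = mex{0,0,0} = 1
G(10) = mex{1,1,1} = 0
G(11) = mex{0,0,0} = 1
G(12) = mex{1,1,1} = 0
G(13) = mex{0,0,0} = 1
G(14) = mex{1,1,1} = 0
G(15) = mex{0,0,0} = 1
G(16) = mex{1,1,1} = 0
G(17) = mex{0,0,0} = 1
G(18) = mex{1,1,1} = 0
G(19) = mex{0,0,0} = 1
G(20) = mex{1,1,1} = 0
G(21) = mex{0,0,0} = 1
P-positions are exactly the n with G(n) = 0.

0, 2, 4, 6, 8, 10, 12, 14, 16, 18, 20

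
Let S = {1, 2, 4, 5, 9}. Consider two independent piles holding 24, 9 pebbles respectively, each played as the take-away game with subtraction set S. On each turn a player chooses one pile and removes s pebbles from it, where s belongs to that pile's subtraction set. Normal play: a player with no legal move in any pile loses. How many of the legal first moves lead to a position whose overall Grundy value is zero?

1

All piles use S = {1, 2, 4, 5, 9}:
n :  0  1  2  3  4  5  6  7  8  9 10 11 12 13 14 15 16 17 18 19 20 21 22 23 24
G :  0  1  2  0  1  2  0  1  2  3  4  5  3  0  1  2  0  1  2  0  1  2  3  4  5
Pile A: G(24) = 5.
Pile B: G(9) = 3.
Combined Grundy value = 5 ⊕ 3 = 6.
A winning move leaves total XOR = 0, i.e. changes one component's Grundy value g to g ⊕ X where X is the current total.
Pile A: need g' = 5⊕6 = 3. Options: 24−1→G=4, 24−2→G=3, 24−4→G=1, 24−5→G=0, 24−9→G=2. Hits: 1.
Pile B: need g' = 3⊕6 = 5. Options: 9−1→G=2, 9−2→G=1, 9−4→G=2, 9−5→G=1, 9−9→G=0. Hits: 0.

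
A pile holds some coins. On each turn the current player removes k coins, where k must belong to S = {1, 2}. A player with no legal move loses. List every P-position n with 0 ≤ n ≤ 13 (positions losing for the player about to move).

0, 3, 6, 9, 12

G(0) = 0
G(1) = mex{0} = 1
G(2) = mex{1,0} = 2
G(3) = mex{2,1} = 0
G(4) = mex{0,2} = 1
G(5) = mex{1,0} = 2
G(6) = mex{2,1} = 0
G(7) = mex{0,2} = 1
G(8) = mex{1,0} = 2
G(9) = mex{2,1} = 0
G(10) = mex{0,2} = 1
G(11) = mex{1,0} = 2
G(12) = mex{2,1} = 0
G(13) = mex{0,2} = 1
P-positions are exactly the n with G(n) = 0.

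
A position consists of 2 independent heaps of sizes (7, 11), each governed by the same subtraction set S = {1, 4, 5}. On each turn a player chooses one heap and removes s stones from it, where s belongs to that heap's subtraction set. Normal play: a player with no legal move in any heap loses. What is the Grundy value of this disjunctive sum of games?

All heaps use S = {1, 4, 5}:
G(0) = 0
G(1) = mex{0} = 1
G(2) = mex{1} = 0
G(3) = mex{0} = 1
G(4) = mex{1,0} = 2
G(5) = mex{2,1,0} = 3
G(6) = mex{3,0,1} = 2
G(7) = mex{2,1,0} = 3
G(8) = mex{3,2,1} = 0
G(9) = mex{0,3,2} = 1
G(10) = mex{1,2,3} = 0
G(11) = mex{0,3,2} = 1
Heap A: G(7) = 3.
Heap B: G(11) = 1.
Combined Grundy value = 3 ⊕ 1 = 2.

2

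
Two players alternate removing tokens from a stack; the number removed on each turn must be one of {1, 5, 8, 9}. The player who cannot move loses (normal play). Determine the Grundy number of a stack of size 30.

n :  0  1  2  3  4  5  6  7  8  9 10 11 12 13 14 15 16 17 18 19 20 21 22 23 24 25 26 27 28 29 30
G :  0  1  0  1  0  1  0  1  2  3  2  3  2  3  2  3  0  1  0  1  0  1  0  1  2  3  2  3  2  3  2

2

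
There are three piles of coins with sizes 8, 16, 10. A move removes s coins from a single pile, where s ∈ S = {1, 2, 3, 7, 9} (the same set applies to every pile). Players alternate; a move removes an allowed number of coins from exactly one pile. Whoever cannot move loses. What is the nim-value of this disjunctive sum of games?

All piles use S = {1, 2, 3, 7, 9}:
n :  0  1  2  3  4  5  6  7  8  9 10 11 12 13 14 15 16
G :  0  1  2  3  0  1  2  3  0  1  2  3  0  1  2  3  0
Pile A: G(8) = 0.
Pile B: G(16) = 0.
Pile C: G(10) = 2.
Combined Grundy value = 0 ⊕ 0 ⊕ 2 = 2.

2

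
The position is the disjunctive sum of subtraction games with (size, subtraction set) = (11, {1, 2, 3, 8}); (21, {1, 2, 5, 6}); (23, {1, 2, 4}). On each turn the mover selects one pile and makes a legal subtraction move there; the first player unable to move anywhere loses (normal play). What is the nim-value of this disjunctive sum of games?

Pile A, S = {1, 2, 3, 8}:
G(0) = 0
G(1) = mex{0} = 1
G(2) = mex{1,0} = 2
G(3) = mex{2,1,0} = 3
G(4) = mex{3,2,1} = 0
G(5) = mex{0,3,2} = 1
G(6) = mex{1,0,3} = 2
G(7) = mex{2,1,0} = 3
G(8) = mex{3,2,1,0} = 4
G(9) = mex{4,3,2,1} = 0
G(10) = mex{0,4,3,2} = 1
G(11) = mex{1,0,4,3} = 2
G_A(11) = 2.
Pile B, S = {1, 2, 5, 6}:
n :  0  1  2  3  4  5  6  7  8  9 10 11 12 13 14 15 16 17 18 19 20 21
G :  0  1  2  0  1  2  3  0  1  2  0  1  2  3  0  1  2  0  1  2  3  0
G_B(21) = 0.
Pile C, S = {1, 2, 4}:
G(0) = 0
G(1) = mex{0} = 1
G(2) = mex{1,0} = 2
G(3) = mex{2,1} = 0
G(4) = mex{0,2,0} = 1
G(5) = mex{1,0,1} = 2
G(6) = mex{2,1,2} = 0
G(7) = mex{0,2,0} = 1
G(8) = mex{1,0,1} = 2
G(9) = mex{2,1,2} = 0
G(10) = mex{0,2,0} = 1
G(11) = mex{1,0,1} = 2
G(12) = mex{2,1,2} = 0
G(13) = mex{0,2,0} = 1
G(14) = mex{1,0,1} = 2
G(15) = mex{2,1,2} = 0
G(16) = mex{0,2,0} = 1
G(17) = mex{1,0,1} = 2
G(18) = mex{2,1,2} = 0
G(19) = mex{0,2,0} = 1
G(20) = mex{1,0,1} = 2
G(21) = mex{2,1,2} = 0
G(22) = mex{0,2,0} = 1
G(23) = mex{1,0,1} = 2
G_C(23) = 2.
Combined Grundy value = 2 ⊕ 0 ⊕ 2 = 0.

0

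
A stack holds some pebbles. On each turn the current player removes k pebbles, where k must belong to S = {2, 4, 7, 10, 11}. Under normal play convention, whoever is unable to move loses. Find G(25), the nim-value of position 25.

1

G(0) = 0
G(1) = mex{} = 0
G(2) = mex{0} = 1
G(3) = mex{0} = 1
G(4) = mex{1,0} = 2
G(5) = mex{1,0} = 2
G(6) = mex{2,1} = 0
G(7) = mex{2,1,0} = 3
G(8) = mex{0,2,0} = 1
G(9) = mex{3,2,1} = 0
G(10) = mex{1,0,1,0} = 2
G(11) = mex{0,3,2,0,0} = 1
G(12) = mex{2,1,2,1,0} = 3
G(13) = mex{1,0,0,1,1} = 2
G(14) = mex{3,2,3,2,1} = 0
G(15) = mex{2,1,1,2,2} = 0
G(16) = mex{0,3,0,0,2} = 1
G(17) = mex{0,2,2,3,0} = 1
G(18) = mex{1,0,1,1,3} = 2
G(19) = mex{1,0,3,0,1} = 2
G(20) = mex{2,1,2,2,0} = 3
G(21) = mex{2,1,0,1,2} = 3
G(22) = mex{3,2,0,3,1} = 4
G(23) = mex{3,2,1,2,3} = 0
G(24) = mex{4,3,1,0,2} = 5
G(25) = mex{0,3,2,0,0} = 1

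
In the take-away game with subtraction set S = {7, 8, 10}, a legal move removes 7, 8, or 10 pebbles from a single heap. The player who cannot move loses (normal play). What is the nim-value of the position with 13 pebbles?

1

n :  0  1  2  3  4  5  6  7  8  9 10 11 12 13
G :  0  0  0  0  0  0  0  1  1  1  1  1  1  1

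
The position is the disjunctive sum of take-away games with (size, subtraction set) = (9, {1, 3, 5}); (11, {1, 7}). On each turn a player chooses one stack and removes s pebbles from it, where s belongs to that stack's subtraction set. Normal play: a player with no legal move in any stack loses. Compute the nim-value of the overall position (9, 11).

0

Stack A, S = {1, 3, 5}:
G(0) = 0
G(1) = mex{0} = 1
G(2) = mex{1} = 0
G(3) = mex{0,0} = 1
G(4) = mex{1,1} = 0
G(5) = mex{0,0,0} = 1
G(6) = mex{1,1,1} = 0
G(7) = mex{0,0,0} = 1
G(8) = mex{1,1,1} = 0
G(9) = mex{0,0,0} = 1
G_A(9) = 1.
Stack B, S = {1, 7}:
n :  0  1  2  3  4  5  6  7  8  9 10 11
G :  0  1  0  1  0  1  0  1  0  1  0  1
G_B(11) = 1.
Combined Grundy value = 1 ⊕ 1 = 0.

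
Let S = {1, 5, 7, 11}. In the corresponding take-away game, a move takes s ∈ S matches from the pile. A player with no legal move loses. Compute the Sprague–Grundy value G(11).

G(0) = 0
G(1) = mex{0} = 1
G(2) = mex{1} = 0
G(3) = mex{0} = 1
G(4) = mex{1} = 0
G(5) = mex{0,0} = 1
G(6) = mex{1,1} = 0
G(7) = mex{0,0,0} = 1
G(8) = mex{1,1,1} = 0
G(9) = mex{0,0,0} = 1
G(10) = mex{1,1,1} = 0
G(11) = mex{0,0,0,0} = 1

1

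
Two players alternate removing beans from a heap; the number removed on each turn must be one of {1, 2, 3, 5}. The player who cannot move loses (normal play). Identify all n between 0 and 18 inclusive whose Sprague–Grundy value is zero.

0, 4, 8, 12, 16

n :  0  1  2  3  4  5  6  7  8  9 10 11 12 13 14 15 16 17 18
G :  0  1  2  3  0  1  2  3  0  1  2  3  0  1  2  3  0  1  2
P-positions are exactly the n with G(n) = 0.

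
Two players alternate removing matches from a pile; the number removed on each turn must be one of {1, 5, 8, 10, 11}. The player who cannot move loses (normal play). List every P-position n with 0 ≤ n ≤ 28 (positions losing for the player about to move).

0, 2, 4, 6, 18, 20, 22, 24

n :  0  1  2  3  4  5  6  7  8  9 10 11 12 13 14 15 16 17 18 19 20 21 22 23 24 25 26 27 28
G :  0  1  0  1  0  1  0  1  2  3  2  3  2  3  2  3  4  5  0  1  0  1  0  1  0  1  2  3  2
P-positions are exactly the n with G(n) = 0.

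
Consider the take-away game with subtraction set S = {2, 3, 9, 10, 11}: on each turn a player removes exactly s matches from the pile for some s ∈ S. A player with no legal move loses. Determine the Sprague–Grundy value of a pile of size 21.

1

G(0) = 0
G(1) = mex{} = 0
G(2) = mex{0} = 1
G(3) = mex{0,0} = 1
G(4) = mex{1,0} = 2
G(5) = mex{1,1} = 0
G(6) = mex{2,1} = 0
G(7) = mex{0,2} = 1
G(8) = mex{0,0} = 1
G(9) = mex{1,0,0} = 2
G(10) = mex{1,1,0,0} = 2
G(11) = mex{2,1,1,0,0} = 3
G(12) = mex{2,2,1,1,0} = 3
G(13) = mex{3,2,2,1,1} = 0
G(14) = mex{3,3,0,2,1} = 4
G(15) = mex{0,3,0,0,2} = 1
G(16) = mex{4,0,1,0,0} = 2
G(17) = mex{1,4,1,1,0} = 2
G(18) = mex{2,1,2,1,1} = 0
G(19) = mex{2,2,2,2,1} = 0
G(20) = mex{0,2,3,2,2} = 1
G(21) = mex{0,0,3,3,2} = 1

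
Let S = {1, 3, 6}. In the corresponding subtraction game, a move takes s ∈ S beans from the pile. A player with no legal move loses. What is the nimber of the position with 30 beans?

1

G(0) = 0
G(1) = mex{0} = 1
G(2) = mex{1} = 0
G(3) = mex{0,0} = 1
G(4) = mex{1,1} = 0
G(5) = mex{0,0} = 1
G(6) = mex{1,1,0} = 2
G(7) = mex{2,0,1} = 3
G(8) = mex{3,1,0} = 2
G(9) = mex{2,2,1} = 0
G(10) = mex{0,3,0} = 1
G(11) = mex{1,2,1} = 0
G(12) = mex{0,0,2} = 1
G(13) = mex{1,1,3} = 0
G(14) = mex{0,0,2} = 1
G(15) = mex{1,1,0} = 2
G(16) = mex{2,0,1} = 3
G(17) = mex{3,1,0} = 2
G(18) = mex{2,2,1} = 0
G(19) = mex{0,3,0} = 1
G(20) = mex{1,2,1} = 0
G(21) = mex{0,0,2} = 1
G(22) = mex{1,1,3} = 0
G(23) = mex{0,0,2} = 1
G(24) = mex{1,1,0} = 2
G(25) = mex{2,0,1} = 3
G(26) = mex{3,1,0} = 2
G(27) = mex{2,2,1} = 0
G(28) = mex{0,3,0} = 1
G(29) = mex{1,2,1} = 0
G(30) = mex{0,0,2} = 1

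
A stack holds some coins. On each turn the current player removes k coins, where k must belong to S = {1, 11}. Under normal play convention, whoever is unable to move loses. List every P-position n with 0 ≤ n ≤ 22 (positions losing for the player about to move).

0, 2, 4, 6, 8, 10, 12, 14, 16, 18, 20, 22

n :  0  1  2  3  4  5  6  7  8  9 10 11 12 13 14 15 16 17 18 19 20 21 22
G :  0  1  0  1  0  1  0  1  0  1  0  1  0  1  0  1  0  1  0  1  0  1  0
P-positions are exactly the n with G(n) = 0.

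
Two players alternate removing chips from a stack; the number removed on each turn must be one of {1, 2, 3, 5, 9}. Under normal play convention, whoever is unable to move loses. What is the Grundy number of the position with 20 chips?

0

n :  0  1  2  3  4  5  6  7  8  9 10 11 12 13 14 15 16 17 18 19 20
G :  0  1  2  3  0  1  2  3  0  1  2  3  0  1  2  3  0  1  2  3  0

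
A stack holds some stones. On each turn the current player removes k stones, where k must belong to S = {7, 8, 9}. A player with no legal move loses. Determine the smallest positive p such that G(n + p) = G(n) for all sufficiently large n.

G(0) = 0
G(1) = mex{} = 0
G(2) = mex{} = 0
G(3) = mex{} = 0
G(4) = mex{} = 0
G(5) = mex{} = 0
G(6) = mex{} = 0
G(7) = mex{0} = 1
G(8) = mex{0,0} = 1
G(9) = mex{0,0,0} = 1
G(10) = mex{0,0,0} = 1
G(11) = mex{0,0,0} = 1
G(12) = mex{0,0,0} = 1
G(13) = mex{0,0,0} = 1
G(14) = mex{1,0,0} = 2
G(15) = mex{1,1,0} = 2
G(16) = mex{1,1,1} = 0
G(17) = mex{1,1,1} = 0
G(18) = mex{1,1,1} = 0
G(19) = mex{1,1,1} = 0
G(20) = mex{1,1,1} = 0
G(21) = mex{2,1,1} = 0
G(22) = mex{2,2,1} = 0
G(23) = mex{0,2,2} = 1
G(24) = mex{0,0,2} = 1
G(25) = mex{0,0,0} = 1
G(26) = mex{0,0,0} = 1
G(27) = mex{0,0,0} = 1
G(28) = mex{0,0,0} = 1
G(29) = mex{0,0,0} = 1
G(30) = mex{1,0,0} = 2
G(31) = mex{1,1,0} = 2
G(32) = mex{1,1,1} = 0
G(33) = mex{1,1,1} = 0
G(n+16) = G(n) holds for n = 0,…,8 (a full window of length max(S) = 9), so the sequence is purely periodic with period 16.

16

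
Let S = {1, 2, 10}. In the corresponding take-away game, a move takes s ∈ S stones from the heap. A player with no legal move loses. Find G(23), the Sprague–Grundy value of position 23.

2

G(0) = 0
G(1) = mex{0} = 1
G(2) = mex{1,0} = 2
G(3) = mex{2,1} = 0
G(4) = mex{0,2} = 1
G(5) = mex{1,0} = 2
G(6) = mex{2,1} = 0
G(7) = mex{0,2} = 1
G(8) = mex{1,0} = 2
G(9) = mex{2,1} = 0
G(10) = mex{0,2,0} = 1
G(11) = mex{1,0,1} = 2
G(12) = mex{2,1,2} = 0
G(13) = mex{0,2,0} = 1
G(14) = mex{1,0,1} = 2
G(15) = mex{2,1,2} = 0
G(16) = mex{0,2,0} = 1
G(17) = mex{1,0,1} = 2
G(18) = mex{2,1,2} = 0
G(19) = mex{0,2,0} = 1
G(20) = mex{1,0,1} = 2
G(21) = mex{2,1,2} = 0
G(22) = mex{0,2,0} = 1
G(23) = mex{1,0,1} = 2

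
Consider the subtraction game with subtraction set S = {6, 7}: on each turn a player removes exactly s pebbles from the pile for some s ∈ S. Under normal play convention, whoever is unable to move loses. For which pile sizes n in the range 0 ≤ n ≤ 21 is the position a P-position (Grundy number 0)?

G(0) = 0
G(1) = mex{} = 0
G(2) = mex{} = 0
G(3) = mex{} = 0
G(4) = mex{} = 0
G(5) = mex{} = 0
G(6) = mex{0} = 1
G(7) = mex{0,0} = 1
G(8) = mex{0,0} = 1
G(9) = mex{0,0} = 1
G(10) = mex{0,0} = 1
G(11) = mex{0,0} = 1
G(12) = mex{1,0} = 2
G(13) = mex{1,1} = 0
G(14) = mex{1,1} = 0
G(15) = mex{1,1} = 0
G(16) = mex{1,1} = 0
G(17) = mex{1,1} = 0
G(18) = mex{2,1} = 0
G(19) = mex{0,2} = 1
G(20) = mex{0,0} = 1
G(21) = mex{0,0} = 1
P-positions are exactly the n with G(n) = 0.

0, 1, 2, 3, 4, 5, 13, 14, 15, 16, 17, 18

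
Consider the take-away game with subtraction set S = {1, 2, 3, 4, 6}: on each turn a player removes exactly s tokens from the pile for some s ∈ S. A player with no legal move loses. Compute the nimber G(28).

G(0) = 0
G(1) = mex{0} = 1
G(2) = mex{1,0} = 2
G(3) = mex{2,1,0} = 3
G(4) = mex{3,2,1,0} = 4
G(5) = mex{4,3,2,1} = 0
G(6) = mex{0,4,3,2,0} = 1
G(7) = mex{1,0,4,3,1} = 2
G(8) = mex{2,1,0,4,2} = 3
G(9) = mex{3,2,1,0,3} = 4
G(10) = mex{4,3,2,1,4} = 0
G(11) = mex{0,4,3,2,0} = 1
G(12) = mex{1,0,4,3,1} = 2
G(13) = mex{2,1,0,4,2} = 3
G(14) = mex{3,2,1,0,3} = 4
G(15) = mex{4,3,2,1,4} = 0
G(16) = mex{0,4,3,2,0} = 1
G(17) = mex{1,0,4,3,1} = 2
G(18) = mex{2,1,0,4,2} = 3
G(19) = mex{3,2,1,0,3} = 4
G(20) = mex{4,3,2,1,4} = 0
G(21) = mex{0,4,3,2,0} = 1
G(22) = mex{1,0,4,3,1} = 2
G(23) = mex{2,1,0,4,2} = 3
G(24) = mex{3,2,1,0,3} = 4
G(25) = mex{4,3,2,1,4} = 0
G(26) = mex{0,4,3,2,0} = 1
G(27) = mex{1,0,4,3,1} = 2
G(28) = mex{2,1,0,4,2} = 3

3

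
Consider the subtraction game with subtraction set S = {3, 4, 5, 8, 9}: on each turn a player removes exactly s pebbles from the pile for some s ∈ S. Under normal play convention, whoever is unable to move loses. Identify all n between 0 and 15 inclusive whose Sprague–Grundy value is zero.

G(0) = 0
G(1) = mex{} = 0
G(2) = mex{} = 0
G(3) = mex{0} = 1
G(4) = mex{0,0} = 1
G(5) = mex{0,0,0} = 1
G(6) = mex{1,0,0} = 2
G(7) = mex{1,1,0} = 2
G(8) = mex{1,1,1,0} = 2
G(9) = mex{2,1,1,0,0} = 3
G(10) = mex{2,2,1,0,0} = 3
G(11) = mex{2,2,2,1,0} = 3
G(12) = mex{3,2,2,1,1} = 0
G(13) = mex{3,3,2,1,1} = 0
G(14) = mex{3,3,3,2,1} = 0
G(15) = mex{0,3,3,2,2} = 1
P-positions are exactly the n with G(n) = 0.

0, 1, 2, 12, 13, 14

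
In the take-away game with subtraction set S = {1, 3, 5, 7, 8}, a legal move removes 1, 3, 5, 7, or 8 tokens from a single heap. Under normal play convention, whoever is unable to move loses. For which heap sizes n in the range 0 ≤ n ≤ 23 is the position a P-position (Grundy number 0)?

G(0) = 0
G(1) = mex{0} = 1
G(2) = mex{1} = 0
G(3) = mex{0,0} = 1
G(4) = mex{1,1} = 0
G(5) = mex{0,0,0} = 1
G(6) = mex{1,1,1} = 0
G(7) = mex{0,0,0,0} = 1
G(8) = mex{1,1,1,1,0} = 2
G(9) = mex{2,0,0,0,1} = 3
G(10) = mex{3,1,1,1,0} = 2
G(11) = mex{2,2,0,0,1} = 3
G(12) = mex{3,3,1,1,0} = 2
G(13) = mex{2,2,2,0,1} = 3
G(14) = mex{3,3,3,1,0} = 2
G(15) = mex{2,2,2,2,1} = 0
G(16) = mex{0,3,3,3,2} = 1
G(17) = mex{1,2,2,2,3} = 0
G(18) = mex{0,0,3,3,2} = 1
G(19) = mex{1,1,2,2,3} = 0
G(20) = mex{0,0,0,3,2} = 1
G(21) = mex{1,1,1,2,3} = 0
G(22) = mex{0,0,0,0,2} = 1
G(23) = mex{1,1,1,1,0} = 2
P-positions are exactly the n with G(n) = 0.

0, 2, 4, 6, 15, 17, 19, 21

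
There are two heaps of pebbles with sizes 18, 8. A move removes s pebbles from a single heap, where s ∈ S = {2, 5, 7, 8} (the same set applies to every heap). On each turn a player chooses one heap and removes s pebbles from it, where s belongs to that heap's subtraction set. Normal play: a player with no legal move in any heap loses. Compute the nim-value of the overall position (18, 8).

0

All heaps use S = {2, 5, 7, 8}:
n :  0  1  2  3  4  5  6  7  8  9 10 11 12 13 14 15 16 17 18
G :  0  0  1  1  0  2  1  3  2  2  0  3  1  0  0  1  1  3  2
Heap A: G(18) = 2.
Heap B: G(8) = 2.
Combined Grundy value = 2 ⊕ 2 = 0.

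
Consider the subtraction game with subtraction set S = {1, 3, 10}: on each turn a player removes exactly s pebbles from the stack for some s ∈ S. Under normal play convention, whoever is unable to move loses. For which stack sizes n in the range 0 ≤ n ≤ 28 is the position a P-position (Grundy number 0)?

G(0) = 0
G(1) = mex{0} = 1
G(2) = mex{1} = 0
G(3) = mex{0,0} = 1
G(4) = mex{1,1} = 0
G(5) = mex{0,0} = 1
G(6) = mex{1,1} = 0
G(7) = mex{0,0} = 1
G(8) = mex{1,1} = 0
G(9) = mex{0,0} = 1
G(10) = mex{1,1,0} = 2
G(11) = mex{2,0,1} = 3
G(12) = mex{3,1,0} = 2
G(13) = mex{2,2,1} = 0
G(14) = mex{0,3,0} = 1
G(15) = mex{1,2,1} = 0
G(16) = mex{0,0,0} = 1
G(17) = mex{1,1,1} = 0
G(18) = mex{0,0,0} = 1
G(19) = mex{1,1,1} = 0
G(20) = mex{0,0,2} = 1
G(21) = mex{1,1,3} = 0
G(22) = mex{0,0,2} = 1
G(23) = mex{1,1,0} = 2
G(24) = mex{2,0,1} = 3
G(25) = mex{3,1,0} = 2
G(26) = mex{2,2,1} = 0
G(27) = mex{0,3,0} = 1
G(28) = mex{1,2,1} = 0
P-positions are exactly the n with G(n) = 0.

0, 2, 4, 6, 8, 13, 15, 17, 19, 21, 26, 28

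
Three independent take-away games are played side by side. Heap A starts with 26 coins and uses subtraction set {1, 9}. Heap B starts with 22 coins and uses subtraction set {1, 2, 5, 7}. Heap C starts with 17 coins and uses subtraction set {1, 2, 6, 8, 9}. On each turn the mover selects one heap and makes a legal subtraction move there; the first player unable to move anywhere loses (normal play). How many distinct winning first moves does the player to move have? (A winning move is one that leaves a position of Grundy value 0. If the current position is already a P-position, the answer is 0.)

7

Heap A, S = {1, 9}:
n :  0  1  2  3  4  5  6  7  8  9 10 11 12 13 14 15 16 17 18 19 20 21 22 23 24 25 26
G :  0  1  0  1  0  1  0  1  0  1  0  1  0  1  0  1  0  1  0  1  0  1  0  1  0  1  0
G_A(26) = 0.
Heap B, S = {1, 2, 5, 7}:
G(0) = 0
G(1) = mex{0} = 1
G(2) = mex{1,0} = 2
G(3) = mex{2,1} = 0
G(4) = mex{0,2} = 1
G(5) = mex{1,0,0} = 2
G(6) = mex{2,1,1} = 0
G(7) = mex{0,2,2,0} = 1
G(8) = mex{1,0,0,1} = 2
G(9) = mex{2,1,1,2} = 0
G(10) = mex{0,2,2,0} = 1
G(11) = mex{1,0,0,1} = 2
G(12) = mex{2,1,1,2} = 0
G(13) = mex{0,2,2,0} = 1
G(14) = mex{1,0,0,1} = 2
G(15) = mex{2,1,1,2} = 0
G(16) = mex{0,2,2,0} = 1
G(17) = mex{1,0,0,1} = 2
G(18) = mex{2,1,1,2} = 0
G(19) = mex{0,2,2,0} = 1
G(20) = mex{1,0,0,1} = 2
G(21) = mex{2,1,1,2} = 0
G(22) = mex{0,2,2,0} = 1
G_B(22) = 1.
Heap C, S = {1, 2, 6, 8, 9}:
G(0) = 0
G(1) = mex{0} = 1
G(2) = mex{1,0} = 2
G(3) = mex{2,1} = 0
G(4) = mex{0,2} = 1
G(5) = mex{1,0} = 2
G(6) = mex{2,1,0} = 3
G(7) = mex{3,2,1} = 0
G(8) = mex{0,3,2,0} = 1
G(9) = mex{1,0,0,1,0} = 2
G(10) = mex{2,1,1,2,1} = 0
G(11) = mex{0,2,2,0,2} = 1
G(12) = mex{1,0,3,1,0} = 2
G(13) = mex{2,1,0,2,1} = 3
G(14) = mex{3,2,1,3,2} = 0
G(15) = mex{0,3,2,0,3} = 1
G(16) = mex{1,0,0,1,0} = 2
G(17) = mex{2,1,1,2,1} = 0
G_C(17) = 0.
Combined Grundy value = 0 ⊕ 1 ⊕ 0 = 1.
A winning move leaves total XOR = 0, i.e. changes one component's Grundy value g to g ⊕ X where X is the current total.
Heap A: need g' = 0⊕1 = 1. Options: 26−1→G=1, 26−9→G=1. Hits: 2.
Heap B: need g' = 1⊕1 = 0. Options: 22−1→G=0, 22−2→G=2, 22−5→G=2, 22−7→G=0. Hits: 2.
Heap C: need g' = 0⊕1 = 1. Options: 17−1→G=2, 17−2→G=1, 17−6→G=1, 17−8→G=2, 17−9→G=1. Hits: 3.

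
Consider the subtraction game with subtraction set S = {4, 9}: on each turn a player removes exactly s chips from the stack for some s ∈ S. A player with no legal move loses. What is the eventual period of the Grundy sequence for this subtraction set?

13

n :  0  1  2  3  4  5  6  7  8  9 10 11 12 13 14 15 16 17 18 19 20 21 22 23 24 25 26 27
G :  0  0  0  0  1  1  1  1  0  2  2  2  1  0  0  0  0  1  1  1  1  0  2  2  2  1  0  0
G(n+13) = G(n) holds for n = 0,…,8 (a full window of length max(S) = 9), so the sequence is purely periodic with period 13.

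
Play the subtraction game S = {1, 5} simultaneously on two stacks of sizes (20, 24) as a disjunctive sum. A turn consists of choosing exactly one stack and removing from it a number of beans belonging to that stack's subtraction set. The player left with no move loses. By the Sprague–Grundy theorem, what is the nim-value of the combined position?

0

All stacks use S = {1, 5}:
n :  0  1  2  3  4  5  6  7  8  9 10 11 12 13 14 15 16 17 18 19 20 21 22 23 24
G :  0  1  0  1  0  1  0  1  0  1  0  1  0  1  0  1  0  1  0  1  0  1  0  1  0
Stack A: G(20) = 0.
Stack B: G(24) = 0.
Combined Grundy value = 0 ⊕ 0 = 0.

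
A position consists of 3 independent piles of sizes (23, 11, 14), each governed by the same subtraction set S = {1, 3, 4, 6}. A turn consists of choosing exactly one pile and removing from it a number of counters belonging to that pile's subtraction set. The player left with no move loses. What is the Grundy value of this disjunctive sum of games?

2

All piles use S = {1, 3, 4, 6}:
G(0) = 0
G(1) = mex{0} = 1
G(2) = mex{1} = 0
G(3) = mex{0,0} = 1
G(4) = mex{1,1,0} = 2
G(5) = mex{2,0,1} = 3
G(6) = mex{3,1,0,0} = 2
G(7) = mex{2,2,1,1} = 0
G(8) = mex{0,3,2,0} = 1
G(9) = mex{1,2,3,1} = 0
G(10) = mex{0,0,2,2} = 1
G(11) = mex{1,1,0,3} = 2
G(12) = mex{2,0,1,2} = 3
G(13) = mex{3,1,0,0} = 2
G(14) = mex{2,2,1,1} = 0
G(15) = mex{0,3,2,0} = 1
G(16) = mex{1,2,3,1} = 0
G(17) = mex{0,0,2,2} = 1
G(18) = mex{1,1,0,3} = 2
G(19) = mex{2,0,1,2} = 3
G(20) = mex{3,1,0,0} = 2
G(21) = mex{2,2,1,1} = 0
G(22) = mex{0,3,2,0} = 1
G(23) = mex{1,2,3,1} = 0
Pile A: G(23) = 0.
Pile B: G(11) = 2.
Pile C: G(14) = 0.
Combined Grundy value = 0 ⊕ 2 ⊕ 0 = 2.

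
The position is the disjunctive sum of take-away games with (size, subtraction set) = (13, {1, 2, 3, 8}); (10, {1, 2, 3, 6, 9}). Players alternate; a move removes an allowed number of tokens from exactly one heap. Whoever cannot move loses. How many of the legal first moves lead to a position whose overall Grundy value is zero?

3

Heap A, S = {1, 2, 3, 8}:
G(0) = 0
G(1) = mex{0} = 1
G(2) = mex{1,0} = 2
G(3) = mex{2,1,0} = 3
G(4) = mex{3,2,1} = 0
G(5) = mex{0,3,2} = 1
G(6) = mex{1,0,3} = 2
G(7) = mex{2,1,0} = 3
G(8) = mex{3,2,1,0} = 4
G(9) = mex{4,3,2,1} = 0
G(10) = mex{0,4,3,2} = 1
G(11) = mex{1,0,4,3} = 2
G(12) = mex{2,1,0,0} = 3
G(13) = mex{3,2,1,1} = 0
G_A(13) = 0.
Heap B, S = {1, 2, 3, 6, 9}:
n :  0  1  2  3  4  5  6  7  8  9 10
G :  0  1  2  3  0  1  2  3  0  1  2
G_B(10) = 2.
Combined Grundy value = 0 ⊕ 2 = 2.
A winning move leaves total XOR = 0, i.e. changes one component's Grundy value g to g ⊕ X where X is the current total.
Heap A: need g' = 0⊕2 = 2. Options: 13−1→G=3, 13−2→G=2, 13−3→G=1, 13−8→G=1. Hits: 1.
Heap B: need g' = 2⊕2 = 0. Options: 10−1→G=1, 10−2→G=0, 10−3→G=3, 10−6→G=0, 10−9→G=1. Hits: 2.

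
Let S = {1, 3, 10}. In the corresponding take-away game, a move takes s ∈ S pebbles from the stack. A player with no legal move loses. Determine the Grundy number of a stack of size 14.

1

G(0) = 0
G(1) = mex{0} = 1
G(2) = mex{1} = 0
G(3) = mex{0,0} = 1
G(4) = mex{1,1} = 0
G(5) = mex{0,0} = 1
G(6) = mex{1,1} = 0
G(7) = mex{0,0} = 1
G(8) = mex{1,1} = 0
G(9) = mex{0,0} = 1
G(10) = mex{1,1,0} = 2
G(11) = mex{2,0,1} = 3
G(12) = mex{3,1,0} = 2
G(13) = mex{2,2,1} = 0
G(14) = mex{0,3,0} = 1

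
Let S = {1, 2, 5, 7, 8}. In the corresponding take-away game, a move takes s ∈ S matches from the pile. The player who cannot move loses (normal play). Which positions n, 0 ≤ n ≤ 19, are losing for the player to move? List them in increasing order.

n :  0  1  2  3  4  5  6  7  8  9 10 11 12 13 14 15 16 17 18 19
G :  0  1  2  0  1  2  0  1  2  0  1  2  0  1  2  0  1  2  0  1
P-positions are exactly the n with G(n) = 0.

0, 3, 6, 9, 12, 15, 18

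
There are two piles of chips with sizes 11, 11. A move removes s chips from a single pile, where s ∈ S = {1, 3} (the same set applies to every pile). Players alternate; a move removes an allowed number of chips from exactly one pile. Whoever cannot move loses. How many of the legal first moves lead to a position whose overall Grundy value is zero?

0

All piles use S = {1, 3}:
G(0) = 0
G(1) = mex{0} = 1
G(2) = mex{1} = 0
G(3) = mex{0,0} = 1
G(4) = mex{1,1} = 0
G(5) = mex{0,0} = 1
G(6) = mex{1,1} = 0
G(7) = mex{0,0} = 1
G(8) = mex{1,1} = 0
G(9) = mex{0,0} = 1
G(10) = mex{1,1} = 0
G(11) = mex{0,0} = 1
Pile A: G(11) = 1.
Pile B: G(11) = 1.
Combined Grundy value = 1 ⊕ 1 = 0.
A winning move leaves total XOR = 0, i.e. changes one component's Grundy value g to g ⊕ X where X is the current total.
Pile A: target g' = 1⊕0 = 1, but every legal move changes the Grundy value (mex property), so 0 moves.
Pile B: target g' = 1⊕0 = 1, but every legal move changes the Grundy value (mex property), so 0 moves.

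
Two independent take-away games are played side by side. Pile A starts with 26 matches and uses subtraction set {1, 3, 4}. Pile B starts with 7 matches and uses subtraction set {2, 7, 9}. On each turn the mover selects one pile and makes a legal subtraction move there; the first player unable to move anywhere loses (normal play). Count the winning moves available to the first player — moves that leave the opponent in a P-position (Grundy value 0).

1

Pile A, S = {1, 3, 4}:
G(0) = 0
G(1) = mex{0} = 1
G(2) = mex{1} = 0
G(3) = mex{0,0} = 1
G(4) = mex{1,1,0} = 2
G(5) = mex{2,0,1} = 3
G(6) = mex{3,1,0} = 2
G(7) = mex{2,2,1} = 0
G(8) = mex{0,3,2} = 1
G(9) = mex{1,2,3} = 0
G(10) = mex{0,0,2} = 1
G(11) = mex{1,1,0} = 2
G(12) = mex{2,0,1} = 3
G(13) = mex{3,1,0} = 2
G(14) = mex{2,2,1} = 0
G(15) = mex{0,3,2} = 1
G(16) = mex{1,2,3} = 0
G(17) = mex{0,0,2} = 1
G(18) = mex{1,1,0} = 2
G(19) = mex{2,0,1} = 3
G(20) = mex{3,1,0} = 2
G(21) = mex{2,2,1} = 0
G(22) = mex{0,3,2} = 1
G(23) = mex{1,2,3} = 0
G(24) = mex{0,0,2} = 1
G(25) = mex{1,1,0} = 2
G(26) = mex{2,0,1} = 3
G_A(26) = 3.
Pile B, S = {2, 7, 9}:
n : 0 1 2 3 4 5 6 7
G : 0 0 1 1 0 0 1 1
G_B(7) = 1.
Combined Grundy value = 3 ⊕ 1 = 2.
A winning move leaves total XOR = 0, i.e. changes one component's Grundy value g to g ⊕ X where X is the current total.
Pile A: need g' = 3⊕2 = 1. Options: 26−1→G=2, 26−3→G=0, 26−4→G=1. Hits: 1.
Pile B: need g' = 1⊕2 = 3. Options: 7−2→G=0, 7−7→G=0. Hits: 0.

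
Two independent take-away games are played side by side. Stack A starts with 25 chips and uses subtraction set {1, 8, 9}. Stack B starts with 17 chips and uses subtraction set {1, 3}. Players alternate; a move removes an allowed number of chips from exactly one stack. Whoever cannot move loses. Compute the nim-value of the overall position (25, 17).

2

Stack A, S = {1, 8, 9}:
G(0) = 0
G(1) = mex{0} = 1
G(2) = mex{1} = 0
G(3) = mex{0} = 1
G(4) = mex{1} = 0
G(5) = mex{0} = 1
G(6) = mex{1} = 0
G(7) = mex{0} = 1
G(8) = mex{1,0} = 2
G(9) = mex{2,1,0} = 3
G(10) = mex{3,0,1} = 2
G(11) = mex{2,1,0} = 3
G(12) = mex{3,0,1} = 2
G(13) = mex{2,1,0} = 3
G(14) = mex{3,0,1} = 2
G(15) = mex{2,1,0} = 3
G(16) = mex{3,2,1} = 0
G(17) = mex{0,3,2} = 1
G(18) = mex{1,2,3} = 0
G(19) = mex{0,3,2} = 1
G(20) = mex{1,2,3} = 0
G(21) = mex{0,3,2} = 1
G(22) = mex{1,2,3} = 0
G(23) = mex{0,3,2} = 1
G(24) = mex{1,0,3} = 2
G(25) = mex{2,1,0} = 3
G_A(25) = 3.
Stack B, S = {1, 3}:
n :  0  1  2  3  4  5  6  7  8  9 10 11 12 13 14 15 16 17
G :  0  1  0  1  0  1  0  1  0  1  0  1  0  1  0  1  0  1
G_B(17) = 1.
Combined Grundy value = 3 ⊕ 1 = 2.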